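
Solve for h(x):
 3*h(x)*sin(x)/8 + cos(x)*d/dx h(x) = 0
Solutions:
 h(x) = C1*cos(x)^(3/8)


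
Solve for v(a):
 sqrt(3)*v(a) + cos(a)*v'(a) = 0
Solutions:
 v(a) = C1*(sin(a) - 1)^(sqrt(3)/2)/(sin(a) + 1)^(sqrt(3)/2)


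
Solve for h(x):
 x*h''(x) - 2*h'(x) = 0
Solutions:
 h(x) = C1 + C2*x^3


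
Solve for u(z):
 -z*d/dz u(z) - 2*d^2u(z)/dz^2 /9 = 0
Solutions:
 u(z) = C1 + C2*erf(3*z/2)


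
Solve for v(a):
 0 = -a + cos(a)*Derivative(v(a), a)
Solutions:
 v(a) = C1 + Integral(a/cos(a), a)


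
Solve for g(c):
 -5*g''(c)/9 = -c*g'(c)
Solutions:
 g(c) = C1 + C2*erfi(3*sqrt(10)*c/10)


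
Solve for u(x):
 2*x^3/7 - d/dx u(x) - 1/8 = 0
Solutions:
 u(x) = C1 + x^4/14 - x/8


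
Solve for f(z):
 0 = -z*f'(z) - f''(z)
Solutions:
 f(z) = C1 + C2*erf(sqrt(2)*z/2)


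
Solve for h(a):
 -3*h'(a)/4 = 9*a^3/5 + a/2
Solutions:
 h(a) = C1 - 3*a^4/5 - a^2/3


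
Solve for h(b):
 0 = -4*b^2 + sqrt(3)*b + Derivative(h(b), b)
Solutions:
 h(b) = C1 + 4*b^3/3 - sqrt(3)*b^2/2


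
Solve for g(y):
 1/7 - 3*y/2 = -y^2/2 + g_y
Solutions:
 g(y) = C1 + y^3/6 - 3*y^2/4 + y/7


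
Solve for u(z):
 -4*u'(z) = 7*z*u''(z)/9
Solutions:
 u(z) = C1 + C2/z^(29/7)


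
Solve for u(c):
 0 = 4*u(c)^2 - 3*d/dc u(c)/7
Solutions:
 u(c) = -3/(C1 + 28*c)


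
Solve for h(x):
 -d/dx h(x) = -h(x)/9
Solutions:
 h(x) = C1*exp(x/9)


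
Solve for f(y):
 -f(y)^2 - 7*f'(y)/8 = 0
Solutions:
 f(y) = 7/(C1 + 8*y)


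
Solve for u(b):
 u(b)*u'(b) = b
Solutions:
 u(b) = -sqrt(C1 + b^2)
 u(b) = sqrt(C1 + b^2)


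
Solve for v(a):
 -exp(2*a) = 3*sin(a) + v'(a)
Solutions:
 v(a) = C1 - exp(2*a)/2 + 3*cos(a)


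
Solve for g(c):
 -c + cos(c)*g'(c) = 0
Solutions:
 g(c) = C1 + Integral(c/cos(c), c)


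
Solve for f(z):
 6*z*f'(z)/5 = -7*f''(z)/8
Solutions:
 f(z) = C1 + C2*erf(2*sqrt(210)*z/35)


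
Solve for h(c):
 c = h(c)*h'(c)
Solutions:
 h(c) = -sqrt(C1 + c^2)
 h(c) = sqrt(C1 + c^2)


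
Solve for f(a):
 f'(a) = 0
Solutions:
 f(a) = C1


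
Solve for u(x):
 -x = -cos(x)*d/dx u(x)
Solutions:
 u(x) = C1 + Integral(x/cos(x), x)


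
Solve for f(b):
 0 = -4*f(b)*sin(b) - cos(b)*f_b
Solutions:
 f(b) = C1*cos(b)^4


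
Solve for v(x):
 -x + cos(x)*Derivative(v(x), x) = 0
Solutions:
 v(x) = C1 + Integral(x/cos(x), x)


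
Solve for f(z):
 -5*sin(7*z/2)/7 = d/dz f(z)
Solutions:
 f(z) = C1 + 10*cos(7*z/2)/49


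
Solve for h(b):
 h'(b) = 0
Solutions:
 h(b) = C1


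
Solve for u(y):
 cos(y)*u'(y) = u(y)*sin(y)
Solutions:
 u(y) = C1/cos(y)


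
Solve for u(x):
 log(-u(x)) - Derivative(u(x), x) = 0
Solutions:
 -li(-u(x)) = C1 + x


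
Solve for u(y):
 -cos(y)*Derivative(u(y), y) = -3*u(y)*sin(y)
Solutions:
 u(y) = C1/cos(y)^3


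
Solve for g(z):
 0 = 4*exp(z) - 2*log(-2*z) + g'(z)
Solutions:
 g(z) = C1 + 2*z*log(-z) + 2*z*(-1 + log(2)) - 4*exp(z)


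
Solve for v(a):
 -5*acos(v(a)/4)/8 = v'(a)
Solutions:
 Integral(1/acos(_y/4), (_y, v(a))) = C1 - 5*a/8


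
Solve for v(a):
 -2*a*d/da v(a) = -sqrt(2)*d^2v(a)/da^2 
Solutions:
 v(a) = C1 + C2*erfi(2^(3/4)*a/2)


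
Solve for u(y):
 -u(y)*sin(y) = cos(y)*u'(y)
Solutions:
 u(y) = C1*cos(y)


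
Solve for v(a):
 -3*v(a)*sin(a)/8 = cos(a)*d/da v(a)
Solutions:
 v(a) = C1*cos(a)^(3/8)


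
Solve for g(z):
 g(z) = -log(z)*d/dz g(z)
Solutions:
 g(z) = C1*exp(-li(z))


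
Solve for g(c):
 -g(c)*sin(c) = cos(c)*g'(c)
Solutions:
 g(c) = C1*cos(c)


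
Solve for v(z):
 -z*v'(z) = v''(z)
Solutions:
 v(z) = C1 + C2*erf(sqrt(2)*z/2)


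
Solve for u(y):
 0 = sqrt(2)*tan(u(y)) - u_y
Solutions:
 u(y) = pi - asin(C1*exp(sqrt(2)*y))
 u(y) = asin(C1*exp(sqrt(2)*y))


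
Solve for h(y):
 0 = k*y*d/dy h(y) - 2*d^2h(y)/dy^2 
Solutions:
 h(y) = Piecewise((-sqrt(pi)*C1*erf(y*sqrt(-k)/2)/sqrt(-k) - C2, (k > 0) | (k < 0)), (-C1*y - C2, True))


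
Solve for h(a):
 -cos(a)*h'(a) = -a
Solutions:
 h(a) = C1 + Integral(a/cos(a), a)


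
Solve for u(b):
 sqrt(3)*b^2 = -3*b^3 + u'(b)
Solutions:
 u(b) = C1 + 3*b^4/4 + sqrt(3)*b^3/3


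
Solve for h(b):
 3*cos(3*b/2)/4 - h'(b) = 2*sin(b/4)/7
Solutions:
 h(b) = C1 + sin(3*b/2)/2 + 8*cos(b/4)/7


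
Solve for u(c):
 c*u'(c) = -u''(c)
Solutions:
 u(c) = C1 + C2*erf(sqrt(2)*c/2)


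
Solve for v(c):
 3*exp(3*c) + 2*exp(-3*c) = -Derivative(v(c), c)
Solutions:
 v(c) = C1 - exp(3*c) + 2*exp(-3*c)/3


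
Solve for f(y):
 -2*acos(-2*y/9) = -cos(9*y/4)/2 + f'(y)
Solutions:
 f(y) = C1 - 2*y*acos(-2*y/9) - sqrt(81 - 4*y^2) + 2*sin(9*y/4)/9


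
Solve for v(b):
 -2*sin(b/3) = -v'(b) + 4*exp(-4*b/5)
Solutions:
 v(b) = C1 - 6*cos(b/3) - 5*exp(-4*b/5)


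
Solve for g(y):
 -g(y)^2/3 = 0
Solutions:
 g(y) = 0


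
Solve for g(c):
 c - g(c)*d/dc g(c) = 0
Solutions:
 g(c) = -sqrt(C1 + c^2)
 g(c) = sqrt(C1 + c^2)


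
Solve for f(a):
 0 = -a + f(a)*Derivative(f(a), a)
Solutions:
 f(a) = -sqrt(C1 + a^2)
 f(a) = sqrt(C1 + a^2)


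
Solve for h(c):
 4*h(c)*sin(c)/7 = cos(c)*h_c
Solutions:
 h(c) = C1/cos(c)^(4/7)


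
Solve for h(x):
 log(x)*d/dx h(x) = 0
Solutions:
 h(x) = C1


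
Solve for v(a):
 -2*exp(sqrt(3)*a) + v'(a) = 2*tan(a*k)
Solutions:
 v(a) = C1 + 2*Piecewise((-log(cos(a*k))/k, Ne(k, 0)), (0, True)) + 2*sqrt(3)*exp(sqrt(3)*a)/3


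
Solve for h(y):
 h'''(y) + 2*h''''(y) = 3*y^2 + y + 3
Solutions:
 h(y) = C1 + C2*y + C3*y^2 + C4*exp(-y/2) + y^5/20 - 11*y^4/24 + 25*y^3/6


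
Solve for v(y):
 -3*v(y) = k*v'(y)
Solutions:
 v(y) = C1*exp(-3*y/k)


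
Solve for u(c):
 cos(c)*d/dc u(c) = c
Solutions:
 u(c) = C1 + Integral(c/cos(c), c)


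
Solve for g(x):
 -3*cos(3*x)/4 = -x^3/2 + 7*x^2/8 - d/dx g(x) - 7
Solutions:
 g(x) = C1 - x^4/8 + 7*x^3/24 - 7*x + sin(3*x)/4


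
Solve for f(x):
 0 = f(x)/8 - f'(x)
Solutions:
 f(x) = C1*exp(x/8)


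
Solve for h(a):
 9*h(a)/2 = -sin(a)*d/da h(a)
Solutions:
 h(a) = C1*(cos(a) + 1)^(1/4)*(cos(a)^2 + 2*cos(a) + 1)/((cos(a) - 1)^(1/4)*(cos(a)^2 - 2*cos(a) + 1))


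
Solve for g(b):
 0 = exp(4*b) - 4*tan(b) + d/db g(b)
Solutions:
 g(b) = C1 - exp(4*b)/4 - 4*log(cos(b))


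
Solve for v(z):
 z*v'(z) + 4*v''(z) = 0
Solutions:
 v(z) = C1 + C2*erf(sqrt(2)*z/4)


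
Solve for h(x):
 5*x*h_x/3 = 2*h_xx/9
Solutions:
 h(x) = C1 + C2*erfi(sqrt(15)*x/2)


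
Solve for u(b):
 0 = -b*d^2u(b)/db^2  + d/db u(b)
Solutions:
 u(b) = C1 + C2*b^2


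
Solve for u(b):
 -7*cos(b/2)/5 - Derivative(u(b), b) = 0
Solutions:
 u(b) = C1 - 14*sin(b/2)/5


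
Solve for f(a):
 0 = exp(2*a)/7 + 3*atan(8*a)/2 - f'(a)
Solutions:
 f(a) = C1 + 3*a*atan(8*a)/2 + exp(2*a)/14 - 3*log(64*a^2 + 1)/32


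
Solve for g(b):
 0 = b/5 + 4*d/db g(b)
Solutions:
 g(b) = C1 - b^2/40


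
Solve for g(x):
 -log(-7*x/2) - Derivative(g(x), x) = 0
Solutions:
 g(x) = C1 - x*log(-x) + x*(-log(7) + log(2) + 1)


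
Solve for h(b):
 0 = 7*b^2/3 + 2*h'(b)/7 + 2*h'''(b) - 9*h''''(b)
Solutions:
 h(b) = C1 + C2*exp(b*(-7^(2/3)*(297*sqrt(57) + 2243)^(1/3) - 28*7^(1/3)/(297*sqrt(57) + 2243)^(1/3) + 28)/378)*sin(sqrt(3)*7^(1/3)*b*(-7^(1/3)*(297*sqrt(57) + 2243)^(1/3) + 28/(297*sqrt(57) + 2243)^(1/3))/378) + C3*exp(b*(-7^(2/3)*(297*sqrt(57) + 2243)^(1/3) - 28*7^(1/3)/(297*sqrt(57) + 2243)^(1/3) + 28)/378)*cos(sqrt(3)*7^(1/3)*b*(-7^(1/3)*(297*sqrt(57) + 2243)^(1/3) + 28/(297*sqrt(57) + 2243)^(1/3))/378) + C4*exp(b*(28*7^(1/3)/(297*sqrt(57) + 2243)^(1/3) + 14 + 7^(2/3)*(297*sqrt(57) + 2243)^(1/3))/189) - 49*b^3/18 + 343*b/3


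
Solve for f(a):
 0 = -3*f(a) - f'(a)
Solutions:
 f(a) = C1*exp(-3*a)


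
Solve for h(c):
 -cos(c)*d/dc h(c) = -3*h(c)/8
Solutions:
 h(c) = C1*(sin(c) + 1)^(3/16)/(sin(c) - 1)^(3/16)


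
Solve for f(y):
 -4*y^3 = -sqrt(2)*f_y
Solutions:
 f(y) = C1 + sqrt(2)*y^4/2


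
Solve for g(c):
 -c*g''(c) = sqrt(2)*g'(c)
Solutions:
 g(c) = C1 + C2*c^(1 - sqrt(2))


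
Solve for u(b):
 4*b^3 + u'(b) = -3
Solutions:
 u(b) = C1 - b^4 - 3*b


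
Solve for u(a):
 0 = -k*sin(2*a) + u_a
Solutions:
 u(a) = C1 - k*cos(2*a)/2


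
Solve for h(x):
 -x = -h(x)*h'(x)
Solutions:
 h(x) = -sqrt(C1 + x^2)
 h(x) = sqrt(C1 + x^2)


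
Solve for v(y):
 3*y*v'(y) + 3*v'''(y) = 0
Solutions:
 v(y) = C1 + Integral(C2*airyai(-y) + C3*airybi(-y), y)


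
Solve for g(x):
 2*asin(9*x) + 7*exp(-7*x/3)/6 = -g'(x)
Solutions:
 g(x) = C1 - 2*x*asin(9*x) - 2*sqrt(1 - 81*x^2)/9 + exp(-7*x/3)/2


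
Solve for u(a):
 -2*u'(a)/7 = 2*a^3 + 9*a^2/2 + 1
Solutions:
 u(a) = C1 - 7*a^4/4 - 21*a^3/4 - 7*a/2


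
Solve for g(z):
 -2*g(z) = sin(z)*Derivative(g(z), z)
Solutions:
 g(z) = C1*(cos(z) + 1)/(cos(z) - 1)


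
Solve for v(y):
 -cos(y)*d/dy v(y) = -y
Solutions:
 v(y) = C1 + Integral(y/cos(y), y)


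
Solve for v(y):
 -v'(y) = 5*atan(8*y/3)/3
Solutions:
 v(y) = C1 - 5*y*atan(8*y/3)/3 + 5*log(64*y^2 + 9)/16


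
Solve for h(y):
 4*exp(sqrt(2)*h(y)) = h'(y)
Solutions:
 h(y) = sqrt(2)*(2*log(-1/(C1 + 4*y)) - log(2))/4


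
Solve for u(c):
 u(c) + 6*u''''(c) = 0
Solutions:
 u(c) = (C1*sin(2^(1/4)*3^(3/4)*c/6) + C2*cos(2^(1/4)*3^(3/4)*c/6))*exp(-2^(1/4)*3^(3/4)*c/6) + (C3*sin(2^(1/4)*3^(3/4)*c/6) + C4*cos(2^(1/4)*3^(3/4)*c/6))*exp(2^(1/4)*3^(3/4)*c/6)


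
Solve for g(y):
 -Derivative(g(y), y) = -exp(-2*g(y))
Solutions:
 g(y) = log(-sqrt(C1 + 2*y))
 g(y) = log(C1 + 2*y)/2


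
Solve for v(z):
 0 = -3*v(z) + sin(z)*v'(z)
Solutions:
 v(z) = C1*(cos(z) - 1)^(3/2)/(cos(z) + 1)^(3/2)


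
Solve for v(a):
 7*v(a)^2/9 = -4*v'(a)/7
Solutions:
 v(a) = 36/(C1 + 49*a)


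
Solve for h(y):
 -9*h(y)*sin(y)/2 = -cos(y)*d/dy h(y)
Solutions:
 h(y) = C1/cos(y)^(9/2)


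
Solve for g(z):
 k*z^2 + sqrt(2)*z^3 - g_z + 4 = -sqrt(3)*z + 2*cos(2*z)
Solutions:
 g(z) = C1 + k*z^3/3 + sqrt(2)*z^4/4 + sqrt(3)*z^2/2 + 4*z - sin(2*z)


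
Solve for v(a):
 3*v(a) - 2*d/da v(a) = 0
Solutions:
 v(a) = C1*exp(3*a/2)


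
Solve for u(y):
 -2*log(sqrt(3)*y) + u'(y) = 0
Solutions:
 u(y) = C1 + 2*y*log(y) - 2*y + y*log(3)


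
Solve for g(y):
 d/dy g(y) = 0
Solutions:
 g(y) = C1


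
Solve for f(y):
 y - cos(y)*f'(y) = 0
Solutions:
 f(y) = C1 + Integral(y/cos(y), y)


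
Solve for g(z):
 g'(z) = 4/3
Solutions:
 g(z) = C1 + 4*z/3


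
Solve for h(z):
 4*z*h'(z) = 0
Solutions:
 h(z) = C1


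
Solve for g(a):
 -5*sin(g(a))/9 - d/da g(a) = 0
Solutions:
 5*a/9 + log(cos(g(a)) - 1)/2 - log(cos(g(a)) + 1)/2 = C1


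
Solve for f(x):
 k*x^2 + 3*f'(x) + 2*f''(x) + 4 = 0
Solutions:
 f(x) = C1 + C2*exp(-3*x/2) - k*x^3/9 + 2*k*x^2/9 - 8*k*x/27 - 4*x/3


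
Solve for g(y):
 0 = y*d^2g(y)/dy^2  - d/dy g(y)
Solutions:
 g(y) = C1 + C2*y^2


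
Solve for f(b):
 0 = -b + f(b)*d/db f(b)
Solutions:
 f(b) = -sqrt(C1 + b^2)
 f(b) = sqrt(C1 + b^2)


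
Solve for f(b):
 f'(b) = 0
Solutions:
 f(b) = C1


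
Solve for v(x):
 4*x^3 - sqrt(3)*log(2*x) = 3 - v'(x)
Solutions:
 v(x) = C1 - x^4 + sqrt(3)*x*log(x) - sqrt(3)*x + sqrt(3)*x*log(2) + 3*x


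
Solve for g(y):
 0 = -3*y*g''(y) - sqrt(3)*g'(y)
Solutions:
 g(y) = C1 + C2*y^(1 - sqrt(3)/3)


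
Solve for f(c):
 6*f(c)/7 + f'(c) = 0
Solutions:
 f(c) = C1*exp(-6*c/7)


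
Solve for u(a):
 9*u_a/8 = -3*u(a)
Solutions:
 u(a) = C1*exp(-8*a/3)


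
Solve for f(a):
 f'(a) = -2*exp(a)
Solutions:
 f(a) = C1 - 2*exp(a)


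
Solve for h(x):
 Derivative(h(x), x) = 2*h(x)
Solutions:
 h(x) = C1*exp(2*x)


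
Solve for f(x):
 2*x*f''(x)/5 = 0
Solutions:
 f(x) = C1 + C2*x


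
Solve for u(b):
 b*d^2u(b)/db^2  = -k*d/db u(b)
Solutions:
 u(b) = C1 + b^(1 - re(k))*(C2*sin(log(b)*Abs(im(k))) + C3*cos(log(b)*im(k)))


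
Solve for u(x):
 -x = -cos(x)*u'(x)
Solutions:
 u(x) = C1 + Integral(x/cos(x), x)


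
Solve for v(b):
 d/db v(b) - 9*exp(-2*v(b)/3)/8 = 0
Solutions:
 v(b) = 3*log(-sqrt(C1 + 9*b)) - 3*log(6) + 3*log(3)/2
 v(b) = 3*log(C1 + 9*b)/2 - 3*log(6) + 3*log(3)/2


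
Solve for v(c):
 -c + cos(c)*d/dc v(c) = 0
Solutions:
 v(c) = C1 + Integral(c/cos(c), c)


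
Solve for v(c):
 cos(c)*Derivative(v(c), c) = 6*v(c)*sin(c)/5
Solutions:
 v(c) = C1/cos(c)^(6/5)


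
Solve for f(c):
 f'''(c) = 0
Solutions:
 f(c) = C1 + C2*c + C3*c^2


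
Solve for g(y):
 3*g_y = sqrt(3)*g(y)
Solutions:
 g(y) = C1*exp(sqrt(3)*y/3)


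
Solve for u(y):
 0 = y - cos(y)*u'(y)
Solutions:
 u(y) = C1 + Integral(y/cos(y), y)


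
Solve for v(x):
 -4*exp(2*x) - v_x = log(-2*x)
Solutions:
 v(x) = C1 - x*log(-x) + x*(1 - log(2)) - 2*exp(2*x)


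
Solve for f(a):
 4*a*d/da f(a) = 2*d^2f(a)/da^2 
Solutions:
 f(a) = C1 + C2*erfi(a)


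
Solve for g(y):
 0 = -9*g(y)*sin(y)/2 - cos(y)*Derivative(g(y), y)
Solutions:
 g(y) = C1*cos(y)^(9/2)


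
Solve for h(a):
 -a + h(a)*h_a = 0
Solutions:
 h(a) = -sqrt(C1 + a^2)
 h(a) = sqrt(C1 + a^2)


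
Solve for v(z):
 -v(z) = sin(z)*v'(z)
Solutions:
 v(z) = C1*sqrt(cos(z) + 1)/sqrt(cos(z) - 1)


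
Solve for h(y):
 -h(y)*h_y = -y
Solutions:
 h(y) = -sqrt(C1 + y^2)
 h(y) = sqrt(C1 + y^2)


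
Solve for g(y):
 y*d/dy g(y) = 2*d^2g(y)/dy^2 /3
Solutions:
 g(y) = C1 + C2*erfi(sqrt(3)*y/2)


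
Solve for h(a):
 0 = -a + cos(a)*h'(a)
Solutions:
 h(a) = C1 + Integral(a/cos(a), a)


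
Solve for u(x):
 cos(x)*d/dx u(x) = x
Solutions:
 u(x) = C1 + Integral(x/cos(x), x)


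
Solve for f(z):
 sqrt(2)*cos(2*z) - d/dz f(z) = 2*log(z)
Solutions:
 f(z) = C1 - 2*z*log(z) + 2*z + sqrt(2)*sin(2*z)/2


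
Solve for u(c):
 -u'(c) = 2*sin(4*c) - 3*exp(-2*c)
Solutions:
 u(c) = C1 + cos(4*c)/2 - 3*exp(-2*c)/2


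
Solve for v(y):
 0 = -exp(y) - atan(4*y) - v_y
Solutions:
 v(y) = C1 - y*atan(4*y) - exp(y) + log(16*y^2 + 1)/8


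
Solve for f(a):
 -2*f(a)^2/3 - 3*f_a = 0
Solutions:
 f(a) = 9/(C1 + 2*a)


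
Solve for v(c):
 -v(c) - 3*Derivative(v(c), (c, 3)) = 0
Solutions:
 v(c) = C3*exp(-3^(2/3)*c/3) + (C1*sin(3^(1/6)*c/2) + C2*cos(3^(1/6)*c/2))*exp(3^(2/3)*c/6)


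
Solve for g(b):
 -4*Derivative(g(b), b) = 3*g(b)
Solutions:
 g(b) = C1*exp(-3*b/4)


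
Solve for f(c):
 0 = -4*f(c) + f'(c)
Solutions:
 f(c) = C1*exp(4*c)


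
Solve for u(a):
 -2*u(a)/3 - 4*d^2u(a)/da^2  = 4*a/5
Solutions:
 u(a) = C1*sin(sqrt(6)*a/6) + C2*cos(sqrt(6)*a/6) - 6*a/5


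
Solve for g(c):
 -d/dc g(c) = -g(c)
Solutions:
 g(c) = C1*exp(c)


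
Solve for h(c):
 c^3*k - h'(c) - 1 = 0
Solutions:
 h(c) = C1 + c^4*k/4 - c


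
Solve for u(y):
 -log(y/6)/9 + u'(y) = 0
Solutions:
 u(y) = C1 + y*log(y)/9 - y*log(6)/9 - y/9


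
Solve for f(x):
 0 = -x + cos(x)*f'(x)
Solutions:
 f(x) = C1 + Integral(x/cos(x), x)


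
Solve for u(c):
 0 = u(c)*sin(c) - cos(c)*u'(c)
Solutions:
 u(c) = C1/cos(c)


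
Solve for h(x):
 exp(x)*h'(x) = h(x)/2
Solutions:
 h(x) = C1*exp(-exp(-x)/2)


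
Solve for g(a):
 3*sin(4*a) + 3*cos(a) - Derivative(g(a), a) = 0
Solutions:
 g(a) = C1 + 3*sin(a) - 3*cos(4*a)/4


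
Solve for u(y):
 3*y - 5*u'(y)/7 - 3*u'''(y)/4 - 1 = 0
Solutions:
 u(y) = C1 + C2*sin(2*sqrt(105)*y/21) + C3*cos(2*sqrt(105)*y/21) + 21*y^2/10 - 7*y/5


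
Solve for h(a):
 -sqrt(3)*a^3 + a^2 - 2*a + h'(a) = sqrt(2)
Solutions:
 h(a) = C1 + sqrt(3)*a^4/4 - a^3/3 + a^2 + sqrt(2)*a


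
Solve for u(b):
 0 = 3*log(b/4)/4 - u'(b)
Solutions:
 u(b) = C1 + 3*b*log(b)/4 - 3*b*log(2)/2 - 3*b/4


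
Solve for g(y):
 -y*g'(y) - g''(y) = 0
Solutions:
 g(y) = C1 + C2*erf(sqrt(2)*y/2)


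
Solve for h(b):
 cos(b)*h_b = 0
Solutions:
 h(b) = C1


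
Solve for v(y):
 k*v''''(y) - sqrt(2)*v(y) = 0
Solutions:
 v(y) = C1*exp(-2^(1/8)*y*(1/k)^(1/4)) + C2*exp(2^(1/8)*y*(1/k)^(1/4)) + C3*exp(-2^(1/8)*I*y*(1/k)^(1/4)) + C4*exp(2^(1/8)*I*y*(1/k)^(1/4))


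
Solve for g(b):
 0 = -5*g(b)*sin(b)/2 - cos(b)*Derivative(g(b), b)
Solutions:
 g(b) = C1*cos(b)^(5/2)


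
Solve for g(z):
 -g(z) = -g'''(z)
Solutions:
 g(z) = C3*exp(z) + (C1*sin(sqrt(3)*z/2) + C2*cos(sqrt(3)*z/2))*exp(-z/2)


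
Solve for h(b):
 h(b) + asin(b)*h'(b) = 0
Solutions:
 h(b) = C1*exp(-Integral(1/asin(b), b))


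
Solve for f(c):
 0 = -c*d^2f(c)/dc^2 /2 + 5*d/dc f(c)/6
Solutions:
 f(c) = C1 + C2*c^(8/3)


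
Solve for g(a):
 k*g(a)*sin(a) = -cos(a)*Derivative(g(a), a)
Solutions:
 g(a) = C1*exp(k*log(cos(a)))


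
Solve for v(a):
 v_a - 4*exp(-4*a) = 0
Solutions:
 v(a) = C1 - exp(-4*a)


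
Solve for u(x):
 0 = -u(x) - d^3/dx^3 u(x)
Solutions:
 u(x) = C3*exp(-x) + (C1*sin(sqrt(3)*x/2) + C2*cos(sqrt(3)*x/2))*exp(x/2)


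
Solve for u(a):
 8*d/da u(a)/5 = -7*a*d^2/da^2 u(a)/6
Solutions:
 u(a) = C1 + C2/a^(13/35)


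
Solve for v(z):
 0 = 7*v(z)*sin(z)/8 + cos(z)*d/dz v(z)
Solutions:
 v(z) = C1*cos(z)^(7/8)


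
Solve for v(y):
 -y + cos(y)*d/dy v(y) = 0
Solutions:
 v(y) = C1 + Integral(y/cos(y), y)


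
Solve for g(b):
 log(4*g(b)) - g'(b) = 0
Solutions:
 -Integral(1/(log(_y) + 2*log(2)), (_y, g(b))) = C1 - b


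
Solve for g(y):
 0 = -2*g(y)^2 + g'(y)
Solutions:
 g(y) = -1/(C1 + 2*y)


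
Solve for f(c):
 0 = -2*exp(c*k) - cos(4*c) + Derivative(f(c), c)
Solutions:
 f(c) = C1 + sin(4*c)/4 + 2*exp(c*k)/k


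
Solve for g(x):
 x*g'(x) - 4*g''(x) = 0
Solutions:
 g(x) = C1 + C2*erfi(sqrt(2)*x/4)


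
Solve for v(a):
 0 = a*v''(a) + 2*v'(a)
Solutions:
 v(a) = C1 + C2/a


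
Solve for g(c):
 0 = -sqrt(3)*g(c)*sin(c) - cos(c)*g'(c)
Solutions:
 g(c) = C1*cos(c)^(sqrt(3))


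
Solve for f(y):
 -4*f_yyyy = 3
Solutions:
 f(y) = C1 + C2*y + C3*y^2 + C4*y^3 - y^4/32


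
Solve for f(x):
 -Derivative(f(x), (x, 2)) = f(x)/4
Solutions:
 f(x) = C1*sin(x/2) + C2*cos(x/2)


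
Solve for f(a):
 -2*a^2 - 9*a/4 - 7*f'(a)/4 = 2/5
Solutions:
 f(a) = C1 - 8*a^3/21 - 9*a^2/14 - 8*a/35


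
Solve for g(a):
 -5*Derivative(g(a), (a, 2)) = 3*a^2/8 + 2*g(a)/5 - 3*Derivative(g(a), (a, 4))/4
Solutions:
 g(a) = C1*exp(-sqrt(30)*a*sqrt(25 + sqrt(655))/15) + C2*exp(sqrt(30)*a*sqrt(25 + sqrt(655))/15) + C3*sin(sqrt(30)*a*sqrt(-25 + sqrt(655))/15) + C4*cos(sqrt(30)*a*sqrt(-25 + sqrt(655))/15) - 15*a^2/16 + 375/16


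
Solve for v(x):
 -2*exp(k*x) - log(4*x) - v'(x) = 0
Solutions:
 v(x) = C1 - x*log(x) + x*(1 - 2*log(2)) + Piecewise((-2*exp(k*x)/k, Ne(k, 0)), (-2*x, True))


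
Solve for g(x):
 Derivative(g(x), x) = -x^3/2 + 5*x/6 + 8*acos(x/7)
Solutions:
 g(x) = C1 - x^4/8 + 5*x^2/12 + 8*x*acos(x/7) - 8*sqrt(49 - x^2)


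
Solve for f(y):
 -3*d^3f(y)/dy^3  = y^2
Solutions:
 f(y) = C1 + C2*y + C3*y^2 - y^5/180


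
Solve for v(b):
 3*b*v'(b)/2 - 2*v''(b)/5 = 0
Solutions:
 v(b) = C1 + C2*erfi(sqrt(30)*b/4)


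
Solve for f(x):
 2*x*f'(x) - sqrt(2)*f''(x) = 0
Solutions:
 f(x) = C1 + C2*erfi(2^(3/4)*x/2)


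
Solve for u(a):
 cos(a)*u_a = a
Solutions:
 u(a) = C1 + Integral(a/cos(a), a)


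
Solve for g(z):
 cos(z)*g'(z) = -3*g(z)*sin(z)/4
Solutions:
 g(z) = C1*cos(z)^(3/4)


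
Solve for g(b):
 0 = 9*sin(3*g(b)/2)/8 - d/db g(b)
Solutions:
 -9*b/8 + log(cos(3*g(b)/2) - 1)/3 - log(cos(3*g(b)/2) + 1)/3 = C1


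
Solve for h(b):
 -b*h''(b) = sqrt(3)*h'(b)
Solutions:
 h(b) = C1 + C2*b^(1 - sqrt(3))


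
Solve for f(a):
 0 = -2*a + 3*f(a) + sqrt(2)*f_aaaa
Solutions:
 f(a) = 2*a/3 + (C1*sin(2^(3/8)*3^(1/4)*a/2) + C2*cos(2^(3/8)*3^(1/4)*a/2))*exp(-2^(3/8)*3^(1/4)*a/2) + (C3*sin(2^(3/8)*3^(1/4)*a/2) + C4*cos(2^(3/8)*3^(1/4)*a/2))*exp(2^(3/8)*3^(1/4)*a/2)


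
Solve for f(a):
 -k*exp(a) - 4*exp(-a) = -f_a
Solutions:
 f(a) = C1 + k*exp(a) - 4*exp(-a)


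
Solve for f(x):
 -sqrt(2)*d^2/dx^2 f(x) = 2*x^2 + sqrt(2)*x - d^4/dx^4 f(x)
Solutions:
 f(x) = C1 + C2*x + C3*exp(-2^(1/4)*x) + C4*exp(2^(1/4)*x) - sqrt(2)*x^4/12 - x^3/6 - x^2


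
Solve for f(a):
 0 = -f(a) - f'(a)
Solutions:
 f(a) = C1*exp(-a)


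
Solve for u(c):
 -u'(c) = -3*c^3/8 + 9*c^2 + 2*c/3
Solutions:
 u(c) = C1 + 3*c^4/32 - 3*c^3 - c^2/3


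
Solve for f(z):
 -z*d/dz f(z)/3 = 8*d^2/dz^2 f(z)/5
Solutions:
 f(z) = C1 + C2*erf(sqrt(15)*z/12)


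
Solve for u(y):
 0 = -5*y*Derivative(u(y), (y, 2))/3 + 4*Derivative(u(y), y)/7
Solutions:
 u(y) = C1 + C2*y^(47/35)


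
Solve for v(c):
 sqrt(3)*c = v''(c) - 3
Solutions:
 v(c) = C1 + C2*c + sqrt(3)*c^3/6 + 3*c^2/2


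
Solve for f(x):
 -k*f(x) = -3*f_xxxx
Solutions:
 f(x) = C1*exp(-3^(3/4)*k^(1/4)*x/3) + C2*exp(3^(3/4)*k^(1/4)*x/3) + C3*exp(-3^(3/4)*I*k^(1/4)*x/3) + C4*exp(3^(3/4)*I*k^(1/4)*x/3)


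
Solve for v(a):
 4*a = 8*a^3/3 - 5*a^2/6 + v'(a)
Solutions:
 v(a) = C1 - 2*a^4/3 + 5*a^3/18 + 2*a^2


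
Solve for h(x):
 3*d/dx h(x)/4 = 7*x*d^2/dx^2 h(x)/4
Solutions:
 h(x) = C1 + C2*x^(10/7)


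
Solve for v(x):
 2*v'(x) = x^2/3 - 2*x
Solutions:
 v(x) = C1 + x^3/18 - x^2/2


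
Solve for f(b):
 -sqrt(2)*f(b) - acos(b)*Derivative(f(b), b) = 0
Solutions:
 f(b) = C1*exp(-sqrt(2)*Integral(1/acos(b), b))


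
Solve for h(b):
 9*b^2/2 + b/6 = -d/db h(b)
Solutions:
 h(b) = C1 - 3*b^3/2 - b^2/12


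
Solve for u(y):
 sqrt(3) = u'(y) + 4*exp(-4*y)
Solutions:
 u(y) = C1 + sqrt(3)*y + exp(-4*y)


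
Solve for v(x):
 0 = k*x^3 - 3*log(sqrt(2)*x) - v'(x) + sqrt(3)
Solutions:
 v(x) = C1 + k*x^4/4 - 3*x*log(x) - 3*x*log(2)/2 + sqrt(3)*x + 3*x


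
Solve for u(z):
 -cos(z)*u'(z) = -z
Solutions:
 u(z) = C1 + Integral(z/cos(z), z)


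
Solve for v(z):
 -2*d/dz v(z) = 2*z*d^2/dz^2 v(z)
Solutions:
 v(z) = C1 + C2*log(z)


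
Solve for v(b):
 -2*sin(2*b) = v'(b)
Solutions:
 v(b) = C1 + cos(2*b)


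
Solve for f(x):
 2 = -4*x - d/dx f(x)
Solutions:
 f(x) = C1 - 2*x^2 - 2*x


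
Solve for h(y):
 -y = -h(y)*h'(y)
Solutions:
 h(y) = -sqrt(C1 + y^2)
 h(y) = sqrt(C1 + y^2)


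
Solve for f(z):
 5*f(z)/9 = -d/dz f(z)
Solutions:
 f(z) = C1*exp(-5*z/9)


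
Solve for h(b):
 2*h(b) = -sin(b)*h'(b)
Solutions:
 h(b) = C1*(cos(b) + 1)/(cos(b) - 1)


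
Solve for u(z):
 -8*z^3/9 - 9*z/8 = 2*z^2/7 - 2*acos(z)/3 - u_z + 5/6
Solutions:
 u(z) = C1 + 2*z^4/9 + 2*z^3/21 + 9*z^2/16 - 2*z*acos(z)/3 + 5*z/6 + 2*sqrt(1 - z^2)/3


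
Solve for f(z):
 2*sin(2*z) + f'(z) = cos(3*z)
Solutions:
 f(z) = C1 + sin(3*z)/3 + cos(2*z)


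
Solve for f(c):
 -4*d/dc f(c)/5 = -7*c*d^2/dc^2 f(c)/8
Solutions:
 f(c) = C1 + C2*c^(67/35)


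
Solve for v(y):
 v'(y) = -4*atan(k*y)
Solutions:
 v(y) = C1 - 4*Piecewise((y*atan(k*y) - log(k^2*y^2 + 1)/(2*k), Ne(k, 0)), (0, True))


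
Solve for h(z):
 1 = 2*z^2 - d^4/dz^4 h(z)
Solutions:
 h(z) = C1 + C2*z + C3*z^2 + C4*z^3 + z^6/180 - z^4/24


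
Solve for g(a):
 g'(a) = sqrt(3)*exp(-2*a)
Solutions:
 g(a) = C1 - sqrt(3)*exp(-2*a)/2


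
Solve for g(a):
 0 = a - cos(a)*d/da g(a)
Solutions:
 g(a) = C1 + Integral(a/cos(a), a)


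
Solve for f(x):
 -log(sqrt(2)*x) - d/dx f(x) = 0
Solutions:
 f(x) = C1 - x*log(x) - x*log(2)/2 + x


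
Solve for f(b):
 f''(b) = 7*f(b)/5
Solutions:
 f(b) = C1*exp(-sqrt(35)*b/5) + C2*exp(sqrt(35)*b/5)


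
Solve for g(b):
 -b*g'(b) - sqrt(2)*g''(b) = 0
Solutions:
 g(b) = C1 + C2*erf(2^(1/4)*b/2)


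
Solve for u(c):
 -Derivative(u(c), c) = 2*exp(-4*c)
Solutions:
 u(c) = C1 + exp(-4*c)/2


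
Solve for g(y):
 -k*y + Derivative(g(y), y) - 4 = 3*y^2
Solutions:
 g(y) = C1 + k*y^2/2 + y^3 + 4*y


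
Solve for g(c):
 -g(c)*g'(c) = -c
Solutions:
 g(c) = -sqrt(C1 + c^2)
 g(c) = sqrt(C1 + c^2)


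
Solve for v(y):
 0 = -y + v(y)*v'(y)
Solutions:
 v(y) = -sqrt(C1 + y^2)
 v(y) = sqrt(C1 + y^2)


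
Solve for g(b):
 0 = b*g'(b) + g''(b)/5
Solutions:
 g(b) = C1 + C2*erf(sqrt(10)*b/2)


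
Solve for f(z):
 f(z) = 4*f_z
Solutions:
 f(z) = C1*exp(z/4)


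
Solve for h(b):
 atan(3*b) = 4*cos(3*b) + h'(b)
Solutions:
 h(b) = C1 + b*atan(3*b) - log(9*b^2 + 1)/6 - 4*sin(3*b)/3


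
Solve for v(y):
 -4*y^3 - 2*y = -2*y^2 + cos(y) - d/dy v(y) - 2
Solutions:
 v(y) = C1 + y^4 - 2*y^3/3 + y^2 - 2*y + sin(y)


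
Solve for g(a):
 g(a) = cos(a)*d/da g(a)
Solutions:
 g(a) = C1*sqrt(sin(a) + 1)/sqrt(sin(a) - 1)


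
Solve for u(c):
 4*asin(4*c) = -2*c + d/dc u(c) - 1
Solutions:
 u(c) = C1 + c^2 + 4*c*asin(4*c) + c + sqrt(1 - 16*c^2)


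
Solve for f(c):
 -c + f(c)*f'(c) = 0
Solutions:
 f(c) = -sqrt(C1 + c^2)
 f(c) = sqrt(C1 + c^2)


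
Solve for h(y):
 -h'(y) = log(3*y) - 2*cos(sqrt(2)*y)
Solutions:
 h(y) = C1 - y*log(y) - y*log(3) + y + sqrt(2)*sin(sqrt(2)*y)


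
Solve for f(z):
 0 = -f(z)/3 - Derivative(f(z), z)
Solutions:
 f(z) = C1*exp(-z/3)


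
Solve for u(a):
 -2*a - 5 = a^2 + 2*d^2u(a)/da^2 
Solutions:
 u(a) = C1 + C2*a - a^4/24 - a^3/6 - 5*a^2/4


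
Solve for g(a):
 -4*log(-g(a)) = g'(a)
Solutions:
 -li(-g(a)) = C1 - 4*a


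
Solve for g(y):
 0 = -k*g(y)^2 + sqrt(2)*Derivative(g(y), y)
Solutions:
 g(y) = -2/(C1 + sqrt(2)*k*y)


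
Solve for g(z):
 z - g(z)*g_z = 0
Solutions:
 g(z) = -sqrt(C1 + z^2)
 g(z) = sqrt(C1 + z^2)


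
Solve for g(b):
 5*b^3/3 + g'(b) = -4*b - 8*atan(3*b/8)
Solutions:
 g(b) = C1 - 5*b^4/12 - 2*b^2 - 8*b*atan(3*b/8) + 32*log(9*b^2 + 64)/3


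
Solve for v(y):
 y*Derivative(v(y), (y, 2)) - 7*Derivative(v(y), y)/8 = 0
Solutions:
 v(y) = C1 + C2*y^(15/8)


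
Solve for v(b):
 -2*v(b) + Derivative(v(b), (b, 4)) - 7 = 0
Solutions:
 v(b) = C1*exp(-2^(1/4)*b) + C2*exp(2^(1/4)*b) + C3*sin(2^(1/4)*b) + C4*cos(2^(1/4)*b) - 7/2


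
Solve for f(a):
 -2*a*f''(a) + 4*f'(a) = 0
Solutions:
 f(a) = C1 + C2*a^3


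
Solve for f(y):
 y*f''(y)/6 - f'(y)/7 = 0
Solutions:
 f(y) = C1 + C2*y^(13/7)


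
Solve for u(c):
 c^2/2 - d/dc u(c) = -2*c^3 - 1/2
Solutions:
 u(c) = C1 + c^4/2 + c^3/6 + c/2


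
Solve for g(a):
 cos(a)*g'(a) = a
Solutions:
 g(a) = C1 + Integral(a/cos(a), a)


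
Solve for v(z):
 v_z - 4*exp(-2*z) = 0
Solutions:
 v(z) = C1 - 2*exp(-2*z)


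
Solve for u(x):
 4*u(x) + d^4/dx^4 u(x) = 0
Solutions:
 u(x) = (C1*sin(x) + C2*cos(x))*exp(-x) + (C3*sin(x) + C4*cos(x))*exp(x)


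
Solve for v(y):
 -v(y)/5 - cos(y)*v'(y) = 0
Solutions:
 v(y) = C1*(sin(y) - 1)^(1/10)/(sin(y) + 1)^(1/10)


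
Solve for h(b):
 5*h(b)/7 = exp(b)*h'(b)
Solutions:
 h(b) = C1*exp(-5*exp(-b)/7)


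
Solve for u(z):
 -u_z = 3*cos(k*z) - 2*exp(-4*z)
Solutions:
 u(z) = C1 - exp(-4*z)/2 - 3*sin(k*z)/k


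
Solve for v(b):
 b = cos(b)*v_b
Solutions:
 v(b) = C1 + Integral(b/cos(b), b)


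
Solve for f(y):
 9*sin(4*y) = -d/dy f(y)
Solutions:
 f(y) = C1 + 9*cos(4*y)/4


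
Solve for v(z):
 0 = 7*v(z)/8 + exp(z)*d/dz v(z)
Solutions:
 v(z) = C1*exp(7*exp(-z)/8)


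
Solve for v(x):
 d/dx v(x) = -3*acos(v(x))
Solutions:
 Integral(1/acos(_y), (_y, v(x))) = C1 - 3*x


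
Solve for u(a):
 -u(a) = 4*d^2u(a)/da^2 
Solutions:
 u(a) = C1*sin(a/2) + C2*cos(a/2)


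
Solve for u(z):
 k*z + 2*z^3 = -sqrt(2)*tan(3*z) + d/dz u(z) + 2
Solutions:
 u(z) = C1 + k*z^2/2 + z^4/2 - 2*z - sqrt(2)*log(cos(3*z))/3


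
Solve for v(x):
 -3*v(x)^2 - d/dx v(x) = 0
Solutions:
 v(x) = 1/(C1 + 3*x)


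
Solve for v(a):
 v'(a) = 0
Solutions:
 v(a) = C1


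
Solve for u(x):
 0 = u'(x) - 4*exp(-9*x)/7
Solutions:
 u(x) = C1 - 4*exp(-9*x)/63


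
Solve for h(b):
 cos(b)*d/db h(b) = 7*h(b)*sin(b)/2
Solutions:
 h(b) = C1/cos(b)^(7/2)


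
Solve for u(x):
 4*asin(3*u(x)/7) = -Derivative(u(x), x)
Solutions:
 Integral(1/asin(3*_y/7), (_y, u(x))) = C1 - 4*x


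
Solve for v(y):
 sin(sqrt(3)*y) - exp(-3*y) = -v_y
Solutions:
 v(y) = C1 + sqrt(3)*cos(sqrt(3)*y)/3 - exp(-3*y)/3


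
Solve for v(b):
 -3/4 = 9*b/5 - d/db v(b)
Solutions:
 v(b) = C1 + 9*b^2/10 + 3*b/4


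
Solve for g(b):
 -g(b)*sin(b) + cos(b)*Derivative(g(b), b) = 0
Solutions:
 g(b) = C1/cos(b)


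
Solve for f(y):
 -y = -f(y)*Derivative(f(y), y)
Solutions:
 f(y) = -sqrt(C1 + y^2)
 f(y) = sqrt(C1 + y^2)


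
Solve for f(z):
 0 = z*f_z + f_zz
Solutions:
 f(z) = C1 + C2*erf(sqrt(2)*z/2)


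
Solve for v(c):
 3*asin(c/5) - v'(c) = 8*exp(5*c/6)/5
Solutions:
 v(c) = C1 + 3*c*asin(c/5) + 3*sqrt(25 - c^2) - 48*exp(5*c/6)/25


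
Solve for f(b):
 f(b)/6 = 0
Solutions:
 f(b) = 0


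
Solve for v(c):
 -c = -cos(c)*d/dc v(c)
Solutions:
 v(c) = C1 + Integral(c/cos(c), c)


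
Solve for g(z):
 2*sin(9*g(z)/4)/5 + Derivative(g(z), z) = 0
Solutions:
 2*z/5 + 2*log(cos(9*g(z)/4) - 1)/9 - 2*log(cos(9*g(z)/4) + 1)/9 = C1


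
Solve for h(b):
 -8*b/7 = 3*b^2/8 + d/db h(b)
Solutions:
 h(b) = C1 - b^3/8 - 4*b^2/7


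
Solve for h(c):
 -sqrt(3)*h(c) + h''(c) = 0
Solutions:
 h(c) = C1*exp(-3^(1/4)*c) + C2*exp(3^(1/4)*c)


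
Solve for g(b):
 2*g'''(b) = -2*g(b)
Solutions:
 g(b) = C3*exp(-b) + (C1*sin(sqrt(3)*b/2) + C2*cos(sqrt(3)*b/2))*exp(b/2)


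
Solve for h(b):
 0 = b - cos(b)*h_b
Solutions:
 h(b) = C1 + Integral(b/cos(b), b)


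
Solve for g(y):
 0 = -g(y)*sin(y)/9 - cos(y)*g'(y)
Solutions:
 g(y) = C1*cos(y)^(1/9)


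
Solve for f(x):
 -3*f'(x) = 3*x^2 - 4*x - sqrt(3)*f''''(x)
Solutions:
 f(x) = C1 + C4*exp(3^(1/6)*x) - x^3/3 + 2*x^2/3 + (C2*sin(3^(2/3)*x/2) + C3*cos(3^(2/3)*x/2))*exp(-3^(1/6)*x/2)


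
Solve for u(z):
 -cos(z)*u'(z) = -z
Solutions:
 u(z) = C1 + Integral(z/cos(z), z)


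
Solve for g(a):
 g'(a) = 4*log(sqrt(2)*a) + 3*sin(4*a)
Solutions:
 g(a) = C1 + 4*a*log(a) - 4*a + 2*a*log(2) - 3*cos(4*a)/4


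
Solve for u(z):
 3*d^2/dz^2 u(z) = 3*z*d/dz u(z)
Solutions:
 u(z) = C1 + C2*erfi(sqrt(2)*z/2)


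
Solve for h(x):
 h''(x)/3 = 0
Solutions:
 h(x) = C1 + C2*x


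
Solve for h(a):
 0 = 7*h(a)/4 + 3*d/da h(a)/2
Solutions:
 h(a) = C1*exp(-7*a/6)


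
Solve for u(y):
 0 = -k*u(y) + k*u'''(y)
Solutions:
 u(y) = C3*exp(y) + (C1*sin(sqrt(3)*y/2) + C2*cos(sqrt(3)*y/2))*exp(-y/2)


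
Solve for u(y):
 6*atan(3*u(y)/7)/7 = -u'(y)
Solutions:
 Integral(1/atan(3*_y/7), (_y, u(y))) = C1 - 6*y/7


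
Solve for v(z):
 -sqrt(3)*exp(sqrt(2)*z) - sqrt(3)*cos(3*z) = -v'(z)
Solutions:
 v(z) = C1 + sqrt(6)*exp(sqrt(2)*z)/2 + sqrt(3)*sin(3*z)/3


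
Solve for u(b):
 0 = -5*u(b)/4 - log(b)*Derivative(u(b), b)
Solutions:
 u(b) = C1*exp(-5*li(b)/4)


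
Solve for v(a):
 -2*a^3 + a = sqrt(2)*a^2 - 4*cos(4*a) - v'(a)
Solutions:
 v(a) = C1 + a^4/2 + sqrt(2)*a^3/3 - a^2/2 - sin(4*a)


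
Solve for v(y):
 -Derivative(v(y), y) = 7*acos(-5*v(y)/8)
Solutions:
 Integral(1/acos(-5*_y/8), (_y, v(y))) = C1 - 7*y


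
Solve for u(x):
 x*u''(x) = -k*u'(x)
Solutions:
 u(x) = C1 + x^(1 - re(k))*(C2*sin(log(x)*Abs(im(k))) + C3*cos(log(x)*im(k)))


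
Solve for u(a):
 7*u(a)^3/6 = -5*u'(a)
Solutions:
 u(a) = -sqrt(15)*sqrt(-1/(C1 - 7*a))
 u(a) = sqrt(15)*sqrt(-1/(C1 - 7*a))


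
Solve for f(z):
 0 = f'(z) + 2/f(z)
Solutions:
 f(z) = -sqrt(C1 - 4*z)
 f(z) = sqrt(C1 - 4*z)


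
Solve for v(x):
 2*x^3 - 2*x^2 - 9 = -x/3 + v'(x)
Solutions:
 v(x) = C1 + x^4/2 - 2*x^3/3 + x^2/6 - 9*x


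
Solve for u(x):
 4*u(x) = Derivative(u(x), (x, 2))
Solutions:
 u(x) = C1*exp(-2*x) + C2*exp(2*x)


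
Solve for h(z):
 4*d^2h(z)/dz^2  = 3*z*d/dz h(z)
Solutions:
 h(z) = C1 + C2*erfi(sqrt(6)*z/4)


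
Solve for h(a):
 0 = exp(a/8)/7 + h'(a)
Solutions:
 h(a) = C1 - 8*exp(a/8)/7


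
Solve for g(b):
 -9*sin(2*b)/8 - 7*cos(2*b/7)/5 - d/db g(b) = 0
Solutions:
 g(b) = C1 - 49*sin(2*b/7)/10 + 9*cos(2*b)/16


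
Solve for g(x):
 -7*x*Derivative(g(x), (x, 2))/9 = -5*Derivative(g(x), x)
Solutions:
 g(x) = C1 + C2*x^(52/7)


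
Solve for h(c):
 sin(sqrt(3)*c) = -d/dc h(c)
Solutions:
 h(c) = C1 + sqrt(3)*cos(sqrt(3)*c)/3


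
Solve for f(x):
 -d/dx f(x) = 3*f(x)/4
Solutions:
 f(x) = C1*exp(-3*x/4)


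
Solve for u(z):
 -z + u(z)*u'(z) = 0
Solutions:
 u(z) = -sqrt(C1 + z^2)
 u(z) = sqrt(C1 + z^2)


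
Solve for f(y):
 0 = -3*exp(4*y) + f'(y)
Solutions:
 f(y) = C1 + 3*exp(4*y)/4


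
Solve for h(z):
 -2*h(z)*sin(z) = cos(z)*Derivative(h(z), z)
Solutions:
 h(z) = C1*cos(z)^2


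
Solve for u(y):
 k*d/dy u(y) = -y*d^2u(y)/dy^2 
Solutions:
 u(y) = C1 + y^(1 - re(k))*(C2*sin(log(y)*Abs(im(k))) + C3*cos(log(y)*im(k)))


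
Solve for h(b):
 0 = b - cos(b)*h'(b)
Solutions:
 h(b) = C1 + Integral(b/cos(b), b)


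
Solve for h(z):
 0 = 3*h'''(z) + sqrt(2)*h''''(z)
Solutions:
 h(z) = C1 + C2*z + C3*z^2 + C4*exp(-3*sqrt(2)*z/2)


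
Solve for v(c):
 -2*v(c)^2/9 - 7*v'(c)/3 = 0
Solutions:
 v(c) = 21/(C1 + 2*c)


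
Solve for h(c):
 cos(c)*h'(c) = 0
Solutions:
 h(c) = C1


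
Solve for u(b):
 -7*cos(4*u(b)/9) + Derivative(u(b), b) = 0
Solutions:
 -7*b - 9*log(sin(4*u(b)/9) - 1)/8 + 9*log(sin(4*u(b)/9) + 1)/8 = C1


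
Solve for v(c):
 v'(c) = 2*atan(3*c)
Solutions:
 v(c) = C1 + 2*c*atan(3*c) - log(9*c^2 + 1)/3


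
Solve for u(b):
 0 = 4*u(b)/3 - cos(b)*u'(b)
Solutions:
 u(b) = C1*(sin(b) + 1)^(2/3)/(sin(b) - 1)^(2/3)


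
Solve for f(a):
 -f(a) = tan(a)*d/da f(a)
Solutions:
 f(a) = C1/sin(a)


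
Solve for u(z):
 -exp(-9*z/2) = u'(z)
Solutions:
 u(z) = C1 + 2*exp(-9*z/2)/9


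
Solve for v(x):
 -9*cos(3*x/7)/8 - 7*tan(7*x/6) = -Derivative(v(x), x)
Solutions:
 v(x) = C1 - 6*log(cos(7*x/6)) + 21*sin(3*x/7)/8


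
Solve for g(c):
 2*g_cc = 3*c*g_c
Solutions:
 g(c) = C1 + C2*erfi(sqrt(3)*c/2)


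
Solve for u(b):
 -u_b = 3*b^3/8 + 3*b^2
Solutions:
 u(b) = C1 - 3*b^4/32 - b^3


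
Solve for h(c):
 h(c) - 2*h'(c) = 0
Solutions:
 h(c) = C1*exp(c/2)


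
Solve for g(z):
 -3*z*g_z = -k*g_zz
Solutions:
 g(z) = C1 + C2*erf(sqrt(6)*z*sqrt(-1/k)/2)/sqrt(-1/k)


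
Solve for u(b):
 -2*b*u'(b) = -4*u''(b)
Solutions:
 u(b) = C1 + C2*erfi(b/2)


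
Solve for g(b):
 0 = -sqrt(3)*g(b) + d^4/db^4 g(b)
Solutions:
 g(b) = C1*exp(-3^(1/8)*b) + C2*exp(3^(1/8)*b) + C3*sin(3^(1/8)*b) + C4*cos(3^(1/8)*b)


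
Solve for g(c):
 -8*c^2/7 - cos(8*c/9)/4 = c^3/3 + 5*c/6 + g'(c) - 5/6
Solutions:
 g(c) = C1 - c^4/12 - 8*c^3/21 - 5*c^2/12 + 5*c/6 - 9*sin(8*c/9)/32


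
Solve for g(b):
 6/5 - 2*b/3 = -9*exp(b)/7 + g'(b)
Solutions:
 g(b) = C1 - b^2/3 + 6*b/5 + 9*exp(b)/7


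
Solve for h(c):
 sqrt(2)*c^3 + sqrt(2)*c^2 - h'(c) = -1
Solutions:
 h(c) = C1 + sqrt(2)*c^4/4 + sqrt(2)*c^3/3 + c


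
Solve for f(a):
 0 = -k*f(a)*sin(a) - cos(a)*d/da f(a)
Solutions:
 f(a) = C1*exp(k*log(cos(a)))


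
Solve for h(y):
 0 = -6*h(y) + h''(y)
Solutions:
 h(y) = C1*exp(-sqrt(6)*y) + C2*exp(sqrt(6)*y)


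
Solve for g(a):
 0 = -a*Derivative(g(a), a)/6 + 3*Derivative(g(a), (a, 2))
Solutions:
 g(a) = C1 + C2*erfi(a/6)


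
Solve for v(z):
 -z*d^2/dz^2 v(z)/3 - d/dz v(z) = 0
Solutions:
 v(z) = C1 + C2/z^2


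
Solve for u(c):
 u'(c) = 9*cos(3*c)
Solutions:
 u(c) = C1 + 3*sin(3*c)


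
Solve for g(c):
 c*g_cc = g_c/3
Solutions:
 g(c) = C1 + C2*c^(4/3)


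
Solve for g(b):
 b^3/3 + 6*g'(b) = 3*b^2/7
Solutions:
 g(b) = C1 - b^4/72 + b^3/42


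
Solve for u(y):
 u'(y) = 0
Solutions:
 u(y) = C1


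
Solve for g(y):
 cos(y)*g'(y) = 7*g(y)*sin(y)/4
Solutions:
 g(y) = C1/cos(y)^(7/4)


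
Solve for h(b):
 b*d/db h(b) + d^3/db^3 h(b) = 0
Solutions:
 h(b) = C1 + Integral(C2*airyai(-b) + C3*airybi(-b), b)


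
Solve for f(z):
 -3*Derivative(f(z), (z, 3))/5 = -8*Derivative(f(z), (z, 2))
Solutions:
 f(z) = C1 + C2*z + C3*exp(40*z/3)


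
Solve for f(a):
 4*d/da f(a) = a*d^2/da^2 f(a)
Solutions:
 f(a) = C1 + C2*a^5


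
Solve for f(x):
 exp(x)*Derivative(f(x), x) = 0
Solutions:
 f(x) = C1


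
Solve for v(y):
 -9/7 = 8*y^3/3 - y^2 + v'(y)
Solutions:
 v(y) = C1 - 2*y^4/3 + y^3/3 - 9*y/7


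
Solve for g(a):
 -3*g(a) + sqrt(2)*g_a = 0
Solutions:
 g(a) = C1*exp(3*sqrt(2)*a/2)


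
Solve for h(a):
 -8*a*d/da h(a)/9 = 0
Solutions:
 h(a) = C1


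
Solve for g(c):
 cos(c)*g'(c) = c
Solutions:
 g(c) = C1 + Integral(c/cos(c), c)


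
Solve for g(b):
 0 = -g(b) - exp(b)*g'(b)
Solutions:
 g(b) = C1*exp(exp(-b))


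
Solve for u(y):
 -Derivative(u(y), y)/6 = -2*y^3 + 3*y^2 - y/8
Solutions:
 u(y) = C1 + 3*y^4 - 6*y^3 + 3*y^2/8


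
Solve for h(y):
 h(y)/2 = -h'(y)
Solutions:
 h(y) = C1*exp(-y/2)


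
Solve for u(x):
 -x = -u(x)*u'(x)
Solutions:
 u(x) = -sqrt(C1 + x^2)
 u(x) = sqrt(C1 + x^2)


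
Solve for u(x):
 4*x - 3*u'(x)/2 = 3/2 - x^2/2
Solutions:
 u(x) = C1 + x^3/9 + 4*x^2/3 - x


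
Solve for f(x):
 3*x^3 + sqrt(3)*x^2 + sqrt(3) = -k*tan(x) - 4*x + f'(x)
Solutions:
 f(x) = C1 - k*log(cos(x)) + 3*x^4/4 + sqrt(3)*x^3/3 + 2*x^2 + sqrt(3)*x


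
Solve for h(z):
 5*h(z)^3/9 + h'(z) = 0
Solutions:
 h(z) = -3*sqrt(2)*sqrt(-1/(C1 - 5*z))/2
 h(z) = 3*sqrt(2)*sqrt(-1/(C1 - 5*z))/2


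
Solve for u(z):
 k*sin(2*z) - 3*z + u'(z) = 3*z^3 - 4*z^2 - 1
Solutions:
 u(z) = C1 + k*cos(2*z)/2 + 3*z^4/4 - 4*z^3/3 + 3*z^2/2 - z


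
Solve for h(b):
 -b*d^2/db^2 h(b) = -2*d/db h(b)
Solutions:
 h(b) = C1 + C2*b^3


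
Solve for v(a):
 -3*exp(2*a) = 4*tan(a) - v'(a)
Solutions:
 v(a) = C1 + 3*exp(2*a)/2 - 4*log(cos(a))


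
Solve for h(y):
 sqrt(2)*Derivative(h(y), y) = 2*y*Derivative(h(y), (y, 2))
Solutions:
 h(y) = C1 + C2*y^(sqrt(2)/2 + 1)


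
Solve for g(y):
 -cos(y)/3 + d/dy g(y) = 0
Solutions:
 g(y) = C1 + sin(y)/3


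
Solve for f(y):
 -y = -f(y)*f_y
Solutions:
 f(y) = -sqrt(C1 + y^2)
 f(y) = sqrt(C1 + y^2)


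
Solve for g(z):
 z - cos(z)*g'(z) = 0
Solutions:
 g(z) = C1 + Integral(z/cos(z), z)


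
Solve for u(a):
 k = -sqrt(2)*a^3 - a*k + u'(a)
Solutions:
 u(a) = C1 + sqrt(2)*a^4/4 + a^2*k/2 + a*k


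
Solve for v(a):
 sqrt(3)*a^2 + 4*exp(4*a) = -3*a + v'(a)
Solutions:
 v(a) = C1 + sqrt(3)*a^3/3 + 3*a^2/2 + exp(4*a)


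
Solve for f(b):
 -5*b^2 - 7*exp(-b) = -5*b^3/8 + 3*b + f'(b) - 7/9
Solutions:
 f(b) = C1 + 5*b^4/32 - 5*b^3/3 - 3*b^2/2 + 7*b/9 + 7*exp(-b)


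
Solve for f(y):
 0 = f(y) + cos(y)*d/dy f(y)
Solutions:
 f(y) = C1*sqrt(sin(y) - 1)/sqrt(sin(y) + 1)


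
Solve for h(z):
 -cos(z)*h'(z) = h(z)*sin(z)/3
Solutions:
 h(z) = C1*cos(z)^(1/3)


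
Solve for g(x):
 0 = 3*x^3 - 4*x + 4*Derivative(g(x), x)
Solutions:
 g(x) = C1 - 3*x^4/16 + x^2/2


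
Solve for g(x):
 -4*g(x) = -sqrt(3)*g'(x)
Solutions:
 g(x) = C1*exp(4*sqrt(3)*x/3)


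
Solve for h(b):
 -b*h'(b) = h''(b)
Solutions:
 h(b) = C1 + C2*erf(sqrt(2)*b/2)


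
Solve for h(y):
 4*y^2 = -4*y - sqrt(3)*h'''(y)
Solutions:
 h(y) = C1 + C2*y + C3*y^2 - sqrt(3)*y^5/45 - sqrt(3)*y^4/18


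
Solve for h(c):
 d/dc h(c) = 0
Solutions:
 h(c) = C1


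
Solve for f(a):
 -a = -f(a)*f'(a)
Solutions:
 f(a) = -sqrt(C1 + a^2)
 f(a) = sqrt(C1 + a^2)


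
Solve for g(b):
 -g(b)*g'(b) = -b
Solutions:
 g(b) = -sqrt(C1 + b^2)
 g(b) = sqrt(C1 + b^2)


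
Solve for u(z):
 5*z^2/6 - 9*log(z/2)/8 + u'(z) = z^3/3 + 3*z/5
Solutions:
 u(z) = C1 + z^4/12 - 5*z^3/18 + 3*z^2/10 + 9*z*log(z)/8 - 9*z/8 - 9*z*log(2)/8
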